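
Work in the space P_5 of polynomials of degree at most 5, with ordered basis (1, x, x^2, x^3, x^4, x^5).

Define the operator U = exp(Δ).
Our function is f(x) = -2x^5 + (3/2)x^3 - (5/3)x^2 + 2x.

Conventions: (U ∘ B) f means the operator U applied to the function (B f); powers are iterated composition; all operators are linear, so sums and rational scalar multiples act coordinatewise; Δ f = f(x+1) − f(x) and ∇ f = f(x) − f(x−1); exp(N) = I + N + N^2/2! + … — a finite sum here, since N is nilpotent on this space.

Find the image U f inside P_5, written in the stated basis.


order-1 term: -10x^4 - 20x^3 - (31/2)x^2 - (53/6)x - 1/6
order-2 term: -20x^3 - 60x^2 - (131/2)x - 163/6
order-3 term: -20x^2 - 60x - 97/2
order-4 term: -10x - 20
order-5 term: -2
the series for exp(Δ) f terminates at order 5
exp(Δ) f = -2x^5 - 10x^4 - (77/2)x^3 - (583/6)x^2 - (427/3)x - 587/6

g(x) = -2x^5 - 10x^4 - (77/2)x^3 - (583/6)x^2 - (427/3)x - 587/6


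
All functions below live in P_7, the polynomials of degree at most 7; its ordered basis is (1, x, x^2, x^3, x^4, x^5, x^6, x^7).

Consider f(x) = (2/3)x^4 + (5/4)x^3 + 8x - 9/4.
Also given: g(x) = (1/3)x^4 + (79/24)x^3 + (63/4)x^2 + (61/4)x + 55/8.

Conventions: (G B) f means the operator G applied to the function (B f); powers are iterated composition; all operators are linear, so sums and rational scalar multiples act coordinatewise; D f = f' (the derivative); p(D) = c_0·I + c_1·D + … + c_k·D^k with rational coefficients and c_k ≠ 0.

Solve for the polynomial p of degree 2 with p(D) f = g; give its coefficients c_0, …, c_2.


c_0 = 1/2, c_1 = 1, c_2 = 3/2

D^0 f = (2/3)x^4 + (5/4)x^3 + 8x - 9/4
D^1 f = (8/3)x^3 + (15/4)x^2 + 8
D^2 f = 8x^2 + (15/2)x
matching coefficients of g against c_0 f + c_1 Df + … from the top degree down determines the c_i
solution: c_0 = 1/2, c_1 = 1, c_2 = 3/2


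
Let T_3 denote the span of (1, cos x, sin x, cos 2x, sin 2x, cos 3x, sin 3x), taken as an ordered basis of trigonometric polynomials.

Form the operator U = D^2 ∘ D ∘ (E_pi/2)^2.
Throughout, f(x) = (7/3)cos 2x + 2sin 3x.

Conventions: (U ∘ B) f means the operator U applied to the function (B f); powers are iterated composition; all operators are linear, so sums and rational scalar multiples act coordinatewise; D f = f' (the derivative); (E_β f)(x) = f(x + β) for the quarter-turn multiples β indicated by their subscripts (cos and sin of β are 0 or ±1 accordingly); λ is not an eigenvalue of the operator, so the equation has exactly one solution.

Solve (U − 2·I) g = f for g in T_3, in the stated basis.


write g with unknown coordinates in the stated basis and equate coefficients in (U − 2·I) g = f
solving from the highest basis element down gives g = -(7/102)cos 2x - (14/51)sin 2x - (54/733)cos 3x - (4/733)sin 3x
check: U g = (112/51)cos 2x - (28/51)sin 2x - (108/733)cos 3x + (1458/733)sin 3x
so U g − 2·g = (7/3)cos 2x + 2sin 3x = f ✓

g(x) = -(7/102)cos 2x - (14/51)sin 2x - (54/733)cos 3x - (4/733)sin 3x


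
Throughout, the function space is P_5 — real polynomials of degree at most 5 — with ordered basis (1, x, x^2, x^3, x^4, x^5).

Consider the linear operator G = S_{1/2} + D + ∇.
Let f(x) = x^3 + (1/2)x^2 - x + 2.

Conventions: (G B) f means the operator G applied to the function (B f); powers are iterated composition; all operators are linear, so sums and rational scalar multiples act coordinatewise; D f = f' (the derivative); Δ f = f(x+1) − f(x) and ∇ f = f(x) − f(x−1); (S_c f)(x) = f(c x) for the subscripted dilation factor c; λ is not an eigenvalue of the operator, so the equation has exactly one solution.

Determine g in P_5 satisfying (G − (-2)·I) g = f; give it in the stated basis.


the result is g(x) = (8/17)x^3 - (158/153)x^2 + (278/153)x - 160/153

write g with unknown coordinates in the stated basis and equate coefficients in (G − (-2)·I) g = f
solving from the highest basis element down gives g = (8/17)x^3 - (158/153)x^2 + (278/153)x - 160/153
check: G g = (1/17)x^3 + (785/306)x^2 - (709/153)x + 626/153
so G g − (-2)·g = x^3 + (1/2)x^2 - x + 2 = f ✓


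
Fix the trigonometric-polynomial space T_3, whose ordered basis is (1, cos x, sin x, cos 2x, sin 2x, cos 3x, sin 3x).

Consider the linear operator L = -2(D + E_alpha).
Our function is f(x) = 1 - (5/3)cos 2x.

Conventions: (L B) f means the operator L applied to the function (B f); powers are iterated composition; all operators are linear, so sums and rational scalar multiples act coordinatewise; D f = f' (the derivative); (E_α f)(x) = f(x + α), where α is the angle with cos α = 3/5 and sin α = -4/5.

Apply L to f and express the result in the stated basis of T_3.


the result is g(x) = -2 - (14/15)cos 2x - (52/15)sin 2x

D f = (10/3)sin 2x
E_alpha f = 1 + (7/15)cos 2x - (8/5)sin 2x
(D + E_alpha) f = 1 + (7/15)cos 2x + (26/15)sin 2x
(-2(D + E_alpha)) f = -2 - (14/15)cos 2x - (52/15)sin 2x


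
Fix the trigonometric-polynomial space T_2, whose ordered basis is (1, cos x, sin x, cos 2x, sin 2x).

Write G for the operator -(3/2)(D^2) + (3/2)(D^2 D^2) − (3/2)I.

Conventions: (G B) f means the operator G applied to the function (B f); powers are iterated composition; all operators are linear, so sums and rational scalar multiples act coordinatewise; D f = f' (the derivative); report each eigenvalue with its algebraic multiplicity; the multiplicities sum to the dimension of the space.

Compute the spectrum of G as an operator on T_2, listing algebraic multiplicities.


image of 1: -3/2
image of cos x: (3/2)cos x
image of sin x: (3/2)sin x
image of cos 2x: (57/2)cos 2x
image of sin 2x: (57/2)sin 2x
the matrix is diagonal; its diagonal is (-3/2, 3/2, 3/2, 57/2, 57/2)
for a triangular matrix the eigenvalues are the diagonal entries, with algebraic multiplicity their repetition count

λ = -3/2 (multiplicity 1), λ = 3/2 (multiplicity 2), λ = 57/2 (multiplicity 2)


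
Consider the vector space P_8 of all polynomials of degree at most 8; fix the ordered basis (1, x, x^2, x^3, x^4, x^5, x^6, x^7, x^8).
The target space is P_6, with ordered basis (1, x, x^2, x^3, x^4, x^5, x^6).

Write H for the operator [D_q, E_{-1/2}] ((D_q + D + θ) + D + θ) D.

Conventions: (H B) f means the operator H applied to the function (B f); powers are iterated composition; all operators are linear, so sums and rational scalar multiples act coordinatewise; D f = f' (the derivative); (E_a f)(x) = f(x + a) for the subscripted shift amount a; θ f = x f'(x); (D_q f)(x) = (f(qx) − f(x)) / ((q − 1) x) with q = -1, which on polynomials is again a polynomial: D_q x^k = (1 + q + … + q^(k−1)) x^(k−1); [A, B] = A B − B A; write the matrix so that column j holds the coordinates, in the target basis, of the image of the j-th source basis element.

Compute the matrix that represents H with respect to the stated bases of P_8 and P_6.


the matrix is [[0, 0, 0, -12, -16, 0, -18, 21/4, -12]; [0, 0, 0, 0, 24, 40, 30, 42, 21]; [0, 0, 0, 0, 0, -80, -72, -126, -160]; [0, 0, 0, 0, 0, 0, 120, 168, 280]; [0, 0, 0, 0, 0, 0, 0, -252, -192]; [0, 0, 0, 0, 0, 0, 0, 0, 336]; [0, 0, 0, 0, 0, 0, 0, 0, 0]] (rows listed top to bottom)

image of 1: 0
image of x: 0
image of x^2: 0
image of x^3: -12
image of x^4: 24x - 16
image of x^5: -80x^2 + 40x
image of x^6: 120x^3 - 72x^2 + 30x - 18
image of x^7: -252x^4 + 168x^3 - 126x^2 + 42x + 21/4
image of x^8: 336x^5 - 192x^4 + 280x^3 - 160x^2 + 21x - 12
each image's coordinates form column j of the matrix


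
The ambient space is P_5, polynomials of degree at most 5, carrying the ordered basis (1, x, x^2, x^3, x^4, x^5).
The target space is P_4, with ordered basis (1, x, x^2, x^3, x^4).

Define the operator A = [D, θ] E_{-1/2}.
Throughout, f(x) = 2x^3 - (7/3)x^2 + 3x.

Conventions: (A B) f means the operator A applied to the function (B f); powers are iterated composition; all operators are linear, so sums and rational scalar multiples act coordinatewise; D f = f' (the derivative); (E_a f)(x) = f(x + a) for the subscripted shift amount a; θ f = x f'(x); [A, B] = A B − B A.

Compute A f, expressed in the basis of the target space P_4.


the result is g(x) = 6x^2 - (32/3)x + 41/6

E_{-1/2} f = 2x^3 - (16/3)x^2 + (41/6)x - 7/3
θ E_{-1/2} f = 6x^3 - (32/3)x^2 + (41/6)x
D θ E_{-1/2} f = 18x^2 - (64/3)x + 41/6
D E_{-1/2} f = 6x^2 - (32/3)x + 41/6
θ D E_{-1/2} f = 12x^2 - (32/3)x
[D, θ] E_{-1/2} f = 6x^2 - (32/3)x + 41/6


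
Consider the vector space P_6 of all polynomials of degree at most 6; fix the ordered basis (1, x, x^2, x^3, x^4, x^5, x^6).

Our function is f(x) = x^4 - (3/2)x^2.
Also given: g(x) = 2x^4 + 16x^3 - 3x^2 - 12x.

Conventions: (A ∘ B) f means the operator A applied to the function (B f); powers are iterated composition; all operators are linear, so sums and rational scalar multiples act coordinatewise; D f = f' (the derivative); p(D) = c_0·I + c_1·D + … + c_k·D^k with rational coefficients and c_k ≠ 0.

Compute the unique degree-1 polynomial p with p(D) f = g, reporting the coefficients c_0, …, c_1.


D^0 f = x^4 - (3/2)x^2
D^1 f = 4x^3 - 3x
matching coefficients of g against c_0 f + c_1 Df + … from the top degree down determines the c_i
solution: c_0 = 2, c_1 = 4

p(D) = 2·I + 4·D, i.e. c_0 = 2, c_1 = 4


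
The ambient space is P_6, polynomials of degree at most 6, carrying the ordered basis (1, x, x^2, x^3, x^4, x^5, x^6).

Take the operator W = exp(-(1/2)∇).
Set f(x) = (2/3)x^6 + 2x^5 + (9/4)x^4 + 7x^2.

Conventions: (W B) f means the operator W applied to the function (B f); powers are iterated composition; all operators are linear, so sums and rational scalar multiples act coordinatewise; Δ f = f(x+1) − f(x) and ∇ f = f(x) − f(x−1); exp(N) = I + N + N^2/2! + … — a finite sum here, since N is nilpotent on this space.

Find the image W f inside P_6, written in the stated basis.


the image equals g(x) = (2/3)x^6 + (19/4)x^4 - (47/6)x^3 + (81/4)x^2 - (167/8)x + 775/64

order-1 term: -2x^5 - (7/6)x^3 + (7/4)x^2 - (17/2)x + 95/24
order-2 term: (5/2)x^4 - 5x^3 + (47/8)x^2 - (17/4)x + 161/48
order-3 term: -(5/3)x^3 + 5x^2 - (49/8)x + 47/16
order-4 term: (5/8)x^2 - (15/8)x + 307/192
order-5 term: -(1/8)x + 1/4
order-6 term: 1/96
the series for exp(-(1/2)∇) f terminates at order 6
exp(-(1/2)∇) f = (2/3)x^6 + (19/4)x^4 - (47/6)x^3 + (81/4)x^2 - (167/8)x + 775/64


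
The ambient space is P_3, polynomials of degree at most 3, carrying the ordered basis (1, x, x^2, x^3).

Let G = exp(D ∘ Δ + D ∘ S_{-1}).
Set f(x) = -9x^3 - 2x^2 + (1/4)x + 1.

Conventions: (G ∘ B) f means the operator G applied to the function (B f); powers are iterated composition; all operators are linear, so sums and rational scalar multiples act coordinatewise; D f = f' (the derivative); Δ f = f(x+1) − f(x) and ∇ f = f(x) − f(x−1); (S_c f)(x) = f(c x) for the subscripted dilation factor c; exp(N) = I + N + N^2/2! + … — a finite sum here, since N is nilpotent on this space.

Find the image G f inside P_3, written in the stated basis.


order-1 term: 27x^2 - 58x - 125/4
order-2 term: 27x + 56
order-3 term: -9
the series for exp(D ∘ Δ + D ∘ S_{-1}) f terminates at order 3
exp(D ∘ Δ + D ∘ S_{-1}) f = -9x^3 + 25x^2 - (123/4)x + 67/4

g(x) = -9x^3 + 25x^2 - (123/4)x + 67/4


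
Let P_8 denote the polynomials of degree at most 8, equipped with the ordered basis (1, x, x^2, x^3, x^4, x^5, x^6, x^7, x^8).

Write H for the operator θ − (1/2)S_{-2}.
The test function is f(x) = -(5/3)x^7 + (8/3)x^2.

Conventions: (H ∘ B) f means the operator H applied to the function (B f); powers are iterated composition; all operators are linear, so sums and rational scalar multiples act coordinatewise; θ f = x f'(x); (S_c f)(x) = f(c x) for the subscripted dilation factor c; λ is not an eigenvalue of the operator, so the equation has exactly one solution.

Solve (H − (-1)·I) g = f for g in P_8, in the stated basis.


the image equals g(x) = -(5/216)x^7 + (8/3)x^2

write g with unknown coordinates in the stated basis and equate coefficients in (H − (-1)·I) g = f
solving from the highest basis element down gives g = -(5/216)x^7 + (8/3)x^2
check: H g = -(355/216)x^7
so H g − (-1)·g = -(5/3)x^7 + (8/3)x^2 = f ✓


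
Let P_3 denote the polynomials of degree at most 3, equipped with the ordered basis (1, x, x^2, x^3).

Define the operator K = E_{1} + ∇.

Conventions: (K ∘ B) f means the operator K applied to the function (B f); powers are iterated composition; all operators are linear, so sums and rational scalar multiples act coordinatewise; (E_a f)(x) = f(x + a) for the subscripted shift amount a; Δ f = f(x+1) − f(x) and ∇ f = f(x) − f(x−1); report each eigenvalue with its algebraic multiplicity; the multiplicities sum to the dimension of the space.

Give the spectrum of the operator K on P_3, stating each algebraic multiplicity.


λ = 1 (multiplicity 4)

image of 1: 1
image of x: x + 2
image of x^2: x^2 + 4x
image of x^3: x^3 + 6x^2 + 2
the matrix is upper triangular; its diagonal is (1, 1, 1, 1)
for a triangular matrix the eigenvalues are the diagonal entries, with algebraic multiplicity their repetition count


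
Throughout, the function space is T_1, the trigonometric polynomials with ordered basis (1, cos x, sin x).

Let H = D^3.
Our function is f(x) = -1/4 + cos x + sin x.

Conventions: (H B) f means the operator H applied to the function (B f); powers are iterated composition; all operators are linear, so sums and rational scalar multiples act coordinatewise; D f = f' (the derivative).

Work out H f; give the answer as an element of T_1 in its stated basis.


D f = cos x - sin x
D D f = -cos x - sin x
D D D f = -cos x + sin x

the result is g(x) = -cos x + sin x


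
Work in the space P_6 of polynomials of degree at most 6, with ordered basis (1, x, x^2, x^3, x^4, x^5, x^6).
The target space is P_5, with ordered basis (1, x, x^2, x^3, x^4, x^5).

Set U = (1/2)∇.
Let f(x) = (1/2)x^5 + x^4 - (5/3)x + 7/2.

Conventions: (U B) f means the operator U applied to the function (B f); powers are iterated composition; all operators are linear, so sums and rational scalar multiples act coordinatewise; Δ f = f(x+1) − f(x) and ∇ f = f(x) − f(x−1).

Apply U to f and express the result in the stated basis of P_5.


∇ f = (5/2)x^4 - x^3 - x^2 + (3/2)x - 13/6
((1/2)∇) f = (5/4)x^4 - (1/2)x^3 - (1/2)x^2 + (3/4)x - 13/12

the result is g(x) = (5/4)x^4 - (1/2)x^3 - (1/2)x^2 + (3/4)x - 13/12


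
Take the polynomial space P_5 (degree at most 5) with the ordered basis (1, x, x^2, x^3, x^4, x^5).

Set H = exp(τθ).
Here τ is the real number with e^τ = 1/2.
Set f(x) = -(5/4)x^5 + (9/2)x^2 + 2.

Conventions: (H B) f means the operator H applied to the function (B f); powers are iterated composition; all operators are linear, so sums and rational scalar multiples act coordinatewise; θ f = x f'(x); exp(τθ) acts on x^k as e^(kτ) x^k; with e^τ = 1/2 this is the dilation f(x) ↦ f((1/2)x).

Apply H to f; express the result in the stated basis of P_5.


exp(τθ) x^k = e^(kτ) x^k; with e^τ = 1/2 this sends x^k to (1/2)^k x^k
x^2 ↦ 1/4 x^2
x^5 ↦ 1/32 x^5
applying this coordinatewise to f: exp(τθ) f = -(5/128)x^5 + (9/8)x^2 + 2

g(x) = -(5/128)x^5 + (9/8)x^2 + 2


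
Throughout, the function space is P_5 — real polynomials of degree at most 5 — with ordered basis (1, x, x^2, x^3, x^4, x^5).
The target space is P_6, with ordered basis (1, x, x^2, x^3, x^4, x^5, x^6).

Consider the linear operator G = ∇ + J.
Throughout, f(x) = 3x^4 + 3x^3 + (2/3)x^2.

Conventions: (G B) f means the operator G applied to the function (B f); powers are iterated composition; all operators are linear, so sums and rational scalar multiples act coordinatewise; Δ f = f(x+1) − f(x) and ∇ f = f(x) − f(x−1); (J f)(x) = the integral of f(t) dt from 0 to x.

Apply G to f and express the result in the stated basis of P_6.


∇ f = 12x^3 - 9x^2 + (13/3)x - 2/3
J f = (3/5)x^5 + (3/4)x^4 + (2/9)x^3
(∇ + J) f = (3/5)x^5 + (3/4)x^4 + (110/9)x^3 - 9x^2 + (13/3)x - 2/3

the image equals g(x) = (3/5)x^5 + (3/4)x^4 + (110/9)x^3 - 9x^2 + (13/3)x - 2/3


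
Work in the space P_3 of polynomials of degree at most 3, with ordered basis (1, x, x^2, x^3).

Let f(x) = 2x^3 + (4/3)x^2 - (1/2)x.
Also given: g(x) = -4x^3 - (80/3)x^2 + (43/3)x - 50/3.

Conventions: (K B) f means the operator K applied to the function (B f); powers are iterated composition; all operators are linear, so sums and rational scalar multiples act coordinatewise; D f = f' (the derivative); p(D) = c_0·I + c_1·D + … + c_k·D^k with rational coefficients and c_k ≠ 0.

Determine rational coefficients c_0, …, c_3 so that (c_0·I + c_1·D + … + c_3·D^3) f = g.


p(D) = -2·I − 4·D + 2·D^2 − 2·D^3, i.e. c_0 = -2, c_1 = -4, c_2 = 2, c_3 = -2

D^0 f = 2x^3 + (4/3)x^2 - (1/2)x
D^1 f = 6x^2 + (8/3)x - 1/2
D^2 f = 12x + 8/3
D^3 f = 12
matching coefficients of g against c_0 f + c_1 Df + … from the top degree down determines the c_i
solution: c_0 = -2, c_1 = -4, c_2 = 2, c_3 = -2


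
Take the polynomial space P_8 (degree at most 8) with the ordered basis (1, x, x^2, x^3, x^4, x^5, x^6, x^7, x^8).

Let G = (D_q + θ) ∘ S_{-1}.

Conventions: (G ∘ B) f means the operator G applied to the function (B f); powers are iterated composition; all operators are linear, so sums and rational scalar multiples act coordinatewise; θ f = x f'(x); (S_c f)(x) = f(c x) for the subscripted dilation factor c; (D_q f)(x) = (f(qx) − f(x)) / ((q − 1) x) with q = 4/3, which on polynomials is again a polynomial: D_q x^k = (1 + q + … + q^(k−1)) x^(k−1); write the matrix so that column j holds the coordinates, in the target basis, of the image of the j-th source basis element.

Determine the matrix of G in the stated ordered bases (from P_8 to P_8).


image of 1: 0
image of x: -x - 1
image of x^2: 2x^2 + (7/3)x
image of x^3: -3x^3 - (37/9)x^2
image of x^4: 4x^4 + (175/27)x^3
image of x^5: -5x^5 - (781/81)x^4
image of x^6: 6x^6 + (3367/243)x^5
image of x^7: -7x^7 - (14197/729)x^6
image of x^8: 8x^8 + (58975/2187)x^7
each image's coordinates form column j of the matrix

the matrix is [[0, -1, 0, 0, 0, 0, 0, 0, 0]; [0, -1, 7/3, 0, 0, 0, 0, 0, 0]; [0, 0, 2, -37/9, 0, 0, 0, 0, 0]; [0, 0, 0, -3, 175/27, 0, 0, 0, 0]; [0, 0, 0, 0, 4, -781/81, 0, 0, 0]; [0, 0, 0, 0, 0, -5, 3367/243, 0, 0]; [0, 0, 0, 0, 0, 0, 6, -14197/729, 0]; [0, 0, 0, 0, 0, 0, 0, -7, 58975/2187]; [0, 0, 0, 0, 0, 0, 0, 0, 8]] (rows listed top to bottom)


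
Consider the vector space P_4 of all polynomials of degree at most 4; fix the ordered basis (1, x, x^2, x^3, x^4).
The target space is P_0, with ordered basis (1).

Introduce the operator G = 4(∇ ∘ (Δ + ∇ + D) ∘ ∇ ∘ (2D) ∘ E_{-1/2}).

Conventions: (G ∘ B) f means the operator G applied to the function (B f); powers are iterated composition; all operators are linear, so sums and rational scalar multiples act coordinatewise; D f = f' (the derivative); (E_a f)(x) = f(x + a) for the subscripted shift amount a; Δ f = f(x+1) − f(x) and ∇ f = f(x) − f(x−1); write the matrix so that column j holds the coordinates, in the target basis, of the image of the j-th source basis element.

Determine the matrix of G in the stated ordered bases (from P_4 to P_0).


image of 1: 0
image of x: 0
image of x^2: 0
image of x^3: 0
image of x^4: 576
each image's coordinates form column j of the matrix

the matrix is [[0, 0, 0, 0, 576]] (rows listed top to bottom)


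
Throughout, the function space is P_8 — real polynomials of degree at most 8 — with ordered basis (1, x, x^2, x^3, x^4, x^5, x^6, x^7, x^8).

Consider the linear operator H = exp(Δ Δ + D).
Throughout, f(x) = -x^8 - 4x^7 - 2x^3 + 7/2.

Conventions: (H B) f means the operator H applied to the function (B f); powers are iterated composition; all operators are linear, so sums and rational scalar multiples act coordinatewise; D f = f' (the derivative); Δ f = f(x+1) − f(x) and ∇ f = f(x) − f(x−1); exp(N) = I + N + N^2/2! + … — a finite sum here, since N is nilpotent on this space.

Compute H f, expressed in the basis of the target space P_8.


the result is g(x) = -x^8 - 12x^7 - 112x^6 - 980x^5 - 6230x^4 - 29038x^3 - 97614x^2 - 210446x - 436355/2

order-1 term: -8x^7 - 84x^6 - 504x^5 - 1820x^4 - 3640x^3 - 4262x^2 - 2756x - 770
order-2 term: -28x^6 - 420x^5 - 3360x^4 - 15680x^3 - 42840x^2 - 63958x - 39968
order-3 term: -56x^5 - 980x^4 - 8400x^3 - 39480x^2 - 98280x - 101698
order-4 term: -70x^4 - 1260x^3 - 10080x^2 - 39200x - 60760
order-5 term: -56x^3 - 924x^2 - 5880x - 13580
order-6 term: -28x^2 - 364x - 1344
order-7 term: -8x - 60
order-8 term: -1
the series for exp(Δ Δ + D) f terminates at order 8
exp(Δ Δ + D) f = -x^8 - 12x^7 - 112x^6 - 980x^5 - 6230x^4 - 29038x^3 - 97614x^2 - 210446x - 436355/2


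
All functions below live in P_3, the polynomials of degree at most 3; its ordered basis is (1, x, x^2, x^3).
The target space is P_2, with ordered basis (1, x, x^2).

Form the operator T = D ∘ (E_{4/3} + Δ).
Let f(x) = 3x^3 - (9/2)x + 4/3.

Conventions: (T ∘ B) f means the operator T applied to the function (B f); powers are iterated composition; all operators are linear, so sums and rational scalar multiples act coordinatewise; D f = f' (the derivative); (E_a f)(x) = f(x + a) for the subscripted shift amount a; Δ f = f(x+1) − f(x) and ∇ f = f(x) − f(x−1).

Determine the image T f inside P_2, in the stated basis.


E_{4/3} f = 3x^3 + 12x^2 + (23/2)x + 22/9
Δ f = 9x^2 + 9x - 3/2
(E_{4/3} + Δ) f = 3x^3 + 21x^2 + (41/2)x + 17/18
D (E_{4/3} + Δ) f = 9x^2 + 42x + 41/2

the result is g(x) = 9x^2 + 42x + 41/2


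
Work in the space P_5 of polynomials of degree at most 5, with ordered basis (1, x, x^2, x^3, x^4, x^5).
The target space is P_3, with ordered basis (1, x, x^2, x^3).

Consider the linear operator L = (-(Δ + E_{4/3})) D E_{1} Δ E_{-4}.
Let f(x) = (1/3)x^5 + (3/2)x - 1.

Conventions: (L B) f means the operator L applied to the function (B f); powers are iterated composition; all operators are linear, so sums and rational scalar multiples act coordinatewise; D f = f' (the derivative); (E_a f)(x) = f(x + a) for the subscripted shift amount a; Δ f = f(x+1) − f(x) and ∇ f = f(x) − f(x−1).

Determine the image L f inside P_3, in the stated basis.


E_{-4} f = (1/3)x^5 - (20/3)x^4 + (160/3)x^3 - (640/3)x^2 + (2569/6)x - 1045/3
Δ E_{-4} f = (5/3)x^4 - (70/3)x^3 + (370/3)x^2 - (875/3)x + 1571/6
E_{1} (Δ E_{-4}) f = (5/3)x^4 - (50/3)x^3 + (190/3)x^2 - (325/3)x + 431/6
D E_{1} (Δ E_{-4}) f = (20/3)x^3 - 50x^2 + (380/3)x - 325/3
Δ (D E_{1}) (Δ E_{-4}) f = 20x^2 - 80x + 250/3
E_{4/3} (D E_{1}) (Δ E_{-4}) f = (20/3)x^3 - (70/3)x^2 + (260/9)x - 1015/81
(Δ + E_{4/3}) (D E_{1}) (Δ E_{-4}) f = (20/3)x^3 - (10/3)x^2 - (460/9)x + 5735/81
(-(Δ + E_{4/3})) (D E_{1}) (Δ E_{-4}) f = -(20/3)x^3 + (10/3)x^2 + (460/9)x - 5735/81

the image equals g(x) = -(20/3)x^3 + (10/3)x^2 + (460/9)x - 5735/81


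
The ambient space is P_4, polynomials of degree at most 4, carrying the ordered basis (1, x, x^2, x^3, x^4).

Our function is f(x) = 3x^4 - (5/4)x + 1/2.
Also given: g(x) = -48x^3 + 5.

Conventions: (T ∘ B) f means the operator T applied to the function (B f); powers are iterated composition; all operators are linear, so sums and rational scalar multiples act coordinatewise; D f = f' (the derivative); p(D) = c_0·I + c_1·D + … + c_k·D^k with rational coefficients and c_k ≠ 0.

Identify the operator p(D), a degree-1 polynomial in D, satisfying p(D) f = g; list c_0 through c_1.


D^0 f = 3x^4 - (5/4)x + 1/2
D^1 f = 12x^3 - 5/4
matching coefficients of g against c_0 f + c_1 Df + … from the top degree down determines the c_i
solution: c_0 = 0, c_1 = -4

c_0 = 0, c_1 = -4


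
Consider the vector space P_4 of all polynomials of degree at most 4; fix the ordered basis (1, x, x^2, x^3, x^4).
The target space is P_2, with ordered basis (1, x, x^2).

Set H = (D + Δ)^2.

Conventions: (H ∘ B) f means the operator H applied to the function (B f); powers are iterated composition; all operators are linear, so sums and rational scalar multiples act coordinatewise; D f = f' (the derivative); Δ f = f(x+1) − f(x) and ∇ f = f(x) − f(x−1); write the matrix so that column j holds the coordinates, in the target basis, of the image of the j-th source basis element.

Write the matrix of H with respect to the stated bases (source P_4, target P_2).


image of 1: 0
image of x: 0
image of x^2: 8
image of x^3: 24x + 12
image of x^4: 48x^2 + 48x + 22
each image's coordinates form column j of the matrix

the matrix is [[0, 0, 8, 12, 22]; [0, 0, 0, 24, 48]; [0, 0, 0, 0, 48]] (rows listed top to bottom)


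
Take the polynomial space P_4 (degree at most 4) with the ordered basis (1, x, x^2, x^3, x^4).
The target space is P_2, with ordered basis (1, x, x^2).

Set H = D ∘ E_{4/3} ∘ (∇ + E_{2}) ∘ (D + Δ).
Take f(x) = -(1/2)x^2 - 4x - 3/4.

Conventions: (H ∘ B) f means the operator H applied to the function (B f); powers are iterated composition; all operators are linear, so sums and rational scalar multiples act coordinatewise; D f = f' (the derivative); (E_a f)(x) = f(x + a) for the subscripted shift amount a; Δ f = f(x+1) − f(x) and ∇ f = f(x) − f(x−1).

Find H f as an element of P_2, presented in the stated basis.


D f = -x - 4
Δ f = -x - 9/2
(D + Δ) f = -2x - 17/2
∇ (D + Δ) f = -2
E_{2} (D + Δ) f = -2x - 25/2
(∇ + E_{2}) (D + Δ) f = -2x - 29/2
E_{4/3} (∇ + E_{2}) (D + Δ) f = -2x - 103/6
D E_{4/3} (∇ + E_{2}) (D + Δ) f = -2

the image equals g(x) = -2


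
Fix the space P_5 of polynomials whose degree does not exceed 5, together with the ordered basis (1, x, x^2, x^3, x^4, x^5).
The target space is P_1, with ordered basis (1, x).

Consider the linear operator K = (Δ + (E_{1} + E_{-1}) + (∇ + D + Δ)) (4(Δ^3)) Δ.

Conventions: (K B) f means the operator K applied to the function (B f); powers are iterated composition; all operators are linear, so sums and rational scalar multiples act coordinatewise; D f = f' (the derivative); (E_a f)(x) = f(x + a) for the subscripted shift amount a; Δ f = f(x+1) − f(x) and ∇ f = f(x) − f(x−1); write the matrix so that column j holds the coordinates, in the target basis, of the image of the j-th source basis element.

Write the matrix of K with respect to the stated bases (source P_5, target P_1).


image of 1: 0
image of x: 0
image of x^2: 0
image of x^3: 0
image of x^4: 192
image of x^5: 960x + 3840
each image's coordinates form column j of the matrix

the matrix is [[0, 0, 0, 0, 192, 3840]; [0, 0, 0, 0, 0, 960]] (rows listed top to bottom)


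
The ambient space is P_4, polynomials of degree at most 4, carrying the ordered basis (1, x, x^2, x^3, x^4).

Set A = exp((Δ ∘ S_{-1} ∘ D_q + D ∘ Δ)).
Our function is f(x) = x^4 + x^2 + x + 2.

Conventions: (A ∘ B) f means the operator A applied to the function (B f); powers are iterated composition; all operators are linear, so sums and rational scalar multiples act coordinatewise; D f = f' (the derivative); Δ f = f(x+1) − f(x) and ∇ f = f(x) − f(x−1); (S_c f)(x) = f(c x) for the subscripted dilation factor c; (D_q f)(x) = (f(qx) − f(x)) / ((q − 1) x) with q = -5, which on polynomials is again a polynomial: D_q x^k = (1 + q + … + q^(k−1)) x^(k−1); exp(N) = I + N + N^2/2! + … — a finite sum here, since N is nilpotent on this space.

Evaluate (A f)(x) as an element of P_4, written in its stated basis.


the image equals g(x) = x^4 + 325x^2 + 325x + 1088

order-1 term: 324x^2 + 324x + 114
order-2 term: 972
the series for exp((Δ ∘ S_{-1} ∘ D_q + D ∘ Δ)) f terminates at order 2
exp((Δ ∘ S_{-1} ∘ D_q + D ∘ Δ)) f = x^4 + 325x^2 + 325x + 1088


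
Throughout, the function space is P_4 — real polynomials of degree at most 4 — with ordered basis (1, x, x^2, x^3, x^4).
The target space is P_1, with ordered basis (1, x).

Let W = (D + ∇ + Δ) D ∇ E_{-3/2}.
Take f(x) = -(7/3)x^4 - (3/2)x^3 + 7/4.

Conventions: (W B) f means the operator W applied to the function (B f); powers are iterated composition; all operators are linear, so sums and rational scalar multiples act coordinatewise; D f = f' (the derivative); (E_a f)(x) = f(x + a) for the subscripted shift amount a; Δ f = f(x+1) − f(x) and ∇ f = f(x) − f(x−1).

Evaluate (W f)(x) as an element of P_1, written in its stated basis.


E_{-3/2} f = -(7/3)x^4 + (25/2)x^3 - (99/4)x^2 + (171/8)x - 5
∇ E_{-3/2} f = -(28/3)x^3 + (103/2)x^2 - (289/3)x + 1463/24
D ∇ E_{-3/2} f = -28x^2 + 103x - 289/3
D (D ∇) E_{-3/2} f = -56x + 103
∇ (D ∇) E_{-3/2} f = -56x + 131
Δ (D ∇) E_{-3/2} f = -56x + 75
(D + ∇ + Δ) (D ∇) E_{-3/2} f = -168x + 309

the result is g(x) = -168x + 309


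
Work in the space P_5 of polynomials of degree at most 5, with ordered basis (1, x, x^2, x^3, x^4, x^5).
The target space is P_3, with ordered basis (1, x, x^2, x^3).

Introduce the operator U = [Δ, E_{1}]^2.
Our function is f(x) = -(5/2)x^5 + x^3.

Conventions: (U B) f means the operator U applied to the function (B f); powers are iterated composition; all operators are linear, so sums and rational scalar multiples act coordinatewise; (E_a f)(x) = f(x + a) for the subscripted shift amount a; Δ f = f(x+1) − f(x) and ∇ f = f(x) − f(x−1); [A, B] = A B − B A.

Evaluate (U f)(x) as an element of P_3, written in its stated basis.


E_{1} f = -(5/2)x^5 - (25/2)x^4 - 24x^3 - 22x^2 - (19/2)x - 3/2
Δ E_{1} f = -(25/2)x^4 - 75x^3 - 172x^2 - (357/2)x - 141/2
Δ f = -(25/2)x^4 - 25x^3 - 22x^2 - (19/2)x - 3/2
E_{1} Δ f = -(25/2)x^4 - 75x^3 - 172x^2 - (357/2)x - 141/2
[Δ, E_{1}] f = 0
E_{1} [Δ, E_{1}] f = 0
Δ E_{1} [Δ, E_{1}] f = 0
Δ [Δ, E_{1}] f = 0
E_{1} Δ [Δ, E_{1}] f = 0
[Δ, E_{1}] [Δ, E_{1}] f = 0

g(x) = 0


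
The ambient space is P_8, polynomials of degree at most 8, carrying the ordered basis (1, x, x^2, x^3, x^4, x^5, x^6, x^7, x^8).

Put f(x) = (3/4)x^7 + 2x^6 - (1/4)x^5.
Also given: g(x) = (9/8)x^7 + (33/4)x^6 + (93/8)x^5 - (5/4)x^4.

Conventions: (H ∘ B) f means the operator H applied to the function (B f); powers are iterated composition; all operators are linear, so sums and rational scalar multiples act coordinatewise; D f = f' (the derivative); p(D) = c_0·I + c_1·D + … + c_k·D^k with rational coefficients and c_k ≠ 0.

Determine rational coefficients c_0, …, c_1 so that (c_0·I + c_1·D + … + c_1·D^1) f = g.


p(D) = (3/2)·I + D, i.e. c_0 = 3/2, c_1 = 1

D^0 f = (3/4)x^7 + 2x^6 - (1/4)x^5
D^1 f = (21/4)x^6 + 12x^5 - (5/4)x^4
matching coefficients of g against c_0 f + c_1 Df + … from the top degree down determines the c_i
solution: c_0 = 3/2, c_1 = 1


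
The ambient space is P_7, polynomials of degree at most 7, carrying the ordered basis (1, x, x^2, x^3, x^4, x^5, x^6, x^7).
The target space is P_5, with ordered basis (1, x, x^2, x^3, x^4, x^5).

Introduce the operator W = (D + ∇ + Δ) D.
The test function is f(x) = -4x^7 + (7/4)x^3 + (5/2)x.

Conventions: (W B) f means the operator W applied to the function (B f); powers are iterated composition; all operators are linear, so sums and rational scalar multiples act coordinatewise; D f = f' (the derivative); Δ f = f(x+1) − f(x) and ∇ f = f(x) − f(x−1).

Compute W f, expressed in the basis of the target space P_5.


D f = -28x^6 + (21/4)x^2 + 5/2
D D f = -168x^5 + (21/2)x
∇ D f = -168x^5 + 420x^4 - 560x^3 + 420x^2 - (315/2)x + 91/4
Δ D f = -168x^5 - 420x^4 - 560x^3 - 420x^2 - (315/2)x - 91/4
(D + ∇ + Δ) D f = -504x^5 - 1120x^3 - (609/2)x

the image equals g(x) = -504x^5 - 1120x^3 - (609/2)x


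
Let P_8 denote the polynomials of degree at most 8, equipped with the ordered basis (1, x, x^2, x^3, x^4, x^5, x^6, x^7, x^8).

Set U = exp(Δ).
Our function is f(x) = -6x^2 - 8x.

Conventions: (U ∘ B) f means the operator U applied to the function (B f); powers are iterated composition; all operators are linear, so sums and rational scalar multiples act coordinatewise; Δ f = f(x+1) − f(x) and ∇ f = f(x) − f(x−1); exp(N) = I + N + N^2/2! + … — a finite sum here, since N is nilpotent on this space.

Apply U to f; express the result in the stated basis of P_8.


the image equals g(x) = -6x^2 - 20x - 20

order-1 term: -12x - 14
order-2 term: -6
the series for exp(Δ) f terminates at order 2
exp(Δ) f = -6x^2 - 20x - 20


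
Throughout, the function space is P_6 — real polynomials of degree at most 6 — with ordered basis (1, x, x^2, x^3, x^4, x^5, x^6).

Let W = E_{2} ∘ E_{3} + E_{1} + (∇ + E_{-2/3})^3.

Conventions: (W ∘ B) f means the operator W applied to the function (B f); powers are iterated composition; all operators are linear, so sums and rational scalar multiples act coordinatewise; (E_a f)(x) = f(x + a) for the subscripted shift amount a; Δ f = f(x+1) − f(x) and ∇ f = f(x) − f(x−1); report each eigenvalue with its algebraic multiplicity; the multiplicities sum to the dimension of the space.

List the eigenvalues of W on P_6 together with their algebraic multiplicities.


image of 1: 3
image of x: 3x + 7
image of x^2: 3x^2 + 14x + 25
image of x^3: 3x^3 + 21x^2 + 75x + 125
image of x^4: 3x^4 + 28x^3 + 150x^2 + 500x + 5693/9
image of x^5: 3x^5 + 35x^4 + 250x^3 + 1250x^2 + (28465/9)x + 83999/27
image of x^6: 3x^6 + 42x^5 + 375x^4 + 2500x^3 + (28465/3)x^2 + (167998/9)x + 422095/27
the matrix is upper triangular; its diagonal is (3, 3, 3, 3, 3, 3, 3)
for a triangular matrix the eigenvalues are the diagonal entries, with algebraic multiplicity their repetition count

λ = 3 (multiplicity 7)


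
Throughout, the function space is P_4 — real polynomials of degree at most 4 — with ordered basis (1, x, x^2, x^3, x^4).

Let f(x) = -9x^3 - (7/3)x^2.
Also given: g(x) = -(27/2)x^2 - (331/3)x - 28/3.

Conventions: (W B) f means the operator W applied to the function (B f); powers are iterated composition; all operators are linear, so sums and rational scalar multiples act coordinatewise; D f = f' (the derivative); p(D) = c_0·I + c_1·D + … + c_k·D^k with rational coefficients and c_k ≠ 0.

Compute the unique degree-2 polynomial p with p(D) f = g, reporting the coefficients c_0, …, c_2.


p(D) = (1/2)·D + 2·D^2, i.e. c_0 = 0, c_1 = 1/2, c_2 = 2

D^0 f = -9x^3 - (7/3)x^2
D^1 f = -27x^2 - (14/3)x
D^2 f = -54x - 14/3
matching coefficients of g against c_0 f + c_1 Df + … from the top degree down determines the c_i
solution: c_0 = 0, c_1 = 1/2, c_2 = 2


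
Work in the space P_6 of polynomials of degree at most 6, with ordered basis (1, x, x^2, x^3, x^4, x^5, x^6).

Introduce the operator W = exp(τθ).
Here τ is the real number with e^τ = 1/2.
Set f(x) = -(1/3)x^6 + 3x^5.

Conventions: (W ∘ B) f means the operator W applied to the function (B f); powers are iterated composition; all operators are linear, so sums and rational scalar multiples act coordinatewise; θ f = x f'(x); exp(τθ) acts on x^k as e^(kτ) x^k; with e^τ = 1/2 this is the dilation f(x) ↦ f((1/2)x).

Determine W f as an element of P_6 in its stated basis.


the result is g(x) = -(1/192)x^6 + (3/32)x^5

exp(τθ) x^k = e^(kτ) x^k; with e^τ = 1/2 this sends x^k to (1/2)^k x^k
x^5 ↦ 1/32 x^5
x^6 ↦ 1/64 x^6
applying this coordinatewise to f: exp(τθ) f = -(1/192)x^6 + (3/32)x^5


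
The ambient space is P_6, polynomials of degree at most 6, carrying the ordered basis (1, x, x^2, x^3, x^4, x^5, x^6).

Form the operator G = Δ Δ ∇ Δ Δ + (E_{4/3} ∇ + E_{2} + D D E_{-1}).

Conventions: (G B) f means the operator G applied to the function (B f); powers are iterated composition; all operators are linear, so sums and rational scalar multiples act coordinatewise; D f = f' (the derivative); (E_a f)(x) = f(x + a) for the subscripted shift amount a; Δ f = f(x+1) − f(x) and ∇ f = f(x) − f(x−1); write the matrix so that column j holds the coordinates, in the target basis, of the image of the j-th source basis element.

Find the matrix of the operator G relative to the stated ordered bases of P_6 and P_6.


image of 1: 1
image of x: x + 3
image of x^2: x^2 + 6x + 23/3
image of x^3: x^3 + 9x^2 + 23x + 13/3
image of x^4: x^4 + 12x^3 + 46x^2 + (52/3)x + 841/27
image of x^5: x^5 + 15x^4 + (230/3)x^3 + (130/3)x^2 + (4205/27)x + 11033/81
image of x^6: x^6 + 18x^5 + 115x^4 + (260/3)x^3 + (4205/9)x^2 + (22066/27)x + 95549/81
each image's coordinates form column j of the matrix

the matrix is [[1, 3, 23/3, 13/3, 841/27, 11033/81, 95549/81]; [0, 1, 6, 23, 52/3, 4205/27, 22066/27]; [0, 0, 1, 9, 46, 130/3, 4205/9]; [0, 0, 0, 1, 12, 230/3, 260/3]; [0, 0, 0, 0, 1, 15, 115]; [0, 0, 0, 0, 0, 1, 18]; [0, 0, 0, 0, 0, 0, 1]] (rows listed top to bottom)


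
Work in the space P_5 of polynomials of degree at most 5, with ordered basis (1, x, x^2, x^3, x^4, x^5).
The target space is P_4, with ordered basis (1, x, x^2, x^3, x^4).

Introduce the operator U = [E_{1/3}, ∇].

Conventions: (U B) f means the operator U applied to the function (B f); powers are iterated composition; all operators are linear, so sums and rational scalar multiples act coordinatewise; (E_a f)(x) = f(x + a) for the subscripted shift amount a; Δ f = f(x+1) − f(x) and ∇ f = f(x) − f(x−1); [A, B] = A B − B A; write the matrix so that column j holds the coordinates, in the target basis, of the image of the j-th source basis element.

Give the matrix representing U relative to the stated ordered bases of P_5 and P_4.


the matrix is [[0, 0, 0, 0, 0, 0]; [0, 0, 0, 0, 0, 0]; [0, 0, 0, 0, 0, 0]; [0, 0, 0, 0, 0, 0]; [0, 0, 0, 0, 0, 0]] (rows listed top to bottom)

image of 1: 0
image of x: 0
image of x^2: 0
image of x^3: 0
image of x^4: 0
image of x^5: 0
each image's coordinates form column j of the matrix


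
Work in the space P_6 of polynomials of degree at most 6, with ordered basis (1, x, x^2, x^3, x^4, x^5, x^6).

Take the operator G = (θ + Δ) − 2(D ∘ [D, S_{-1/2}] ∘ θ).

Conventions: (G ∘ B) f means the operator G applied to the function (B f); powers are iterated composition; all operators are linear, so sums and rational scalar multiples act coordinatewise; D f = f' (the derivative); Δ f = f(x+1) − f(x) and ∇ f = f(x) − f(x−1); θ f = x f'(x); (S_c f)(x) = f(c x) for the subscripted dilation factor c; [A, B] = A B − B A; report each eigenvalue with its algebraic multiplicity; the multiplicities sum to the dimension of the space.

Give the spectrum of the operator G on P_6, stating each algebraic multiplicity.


λ = 0 (multiplicity 1), λ = 1 (multiplicity 1), λ = 2 (multiplicity 1), λ = 3 (multiplicity 1), λ = 4 (multiplicity 1), λ = 5 (multiplicity 1), λ = 6 (multiplicity 1)

image of 1: 0
image of x: x + 1
image of x^2: 2x^2 + 2x - 5
image of x^3: 3x^3 + 3x^2 + (33/2)x + 1
image of x^4: 4x^4 + 4x^3 - 12x^2 + 4x + 1
image of x^5: 5x^5 + 5x^4 + (115/4)x^3 + 10x^2 + 5x + 1
image of x^6: 6x^6 + 6x^5 - (15/8)x^4 + 20x^3 + 15x^2 + 6x + 1
the matrix is upper triangular; its diagonal is (0, 1, 2, 3, 4, 5, 6)
for a triangular matrix the eigenvalues are the diagonal entries, with algebraic multiplicity their repetition count


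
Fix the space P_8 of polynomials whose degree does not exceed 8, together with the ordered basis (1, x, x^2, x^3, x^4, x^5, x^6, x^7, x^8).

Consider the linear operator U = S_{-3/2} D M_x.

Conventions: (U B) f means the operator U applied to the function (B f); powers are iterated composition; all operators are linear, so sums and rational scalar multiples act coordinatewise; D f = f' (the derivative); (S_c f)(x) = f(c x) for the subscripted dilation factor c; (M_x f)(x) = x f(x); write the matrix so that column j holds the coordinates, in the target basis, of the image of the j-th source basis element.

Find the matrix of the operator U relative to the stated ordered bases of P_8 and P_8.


image of 1: 1
image of x: -3x
image of x^2: (27/4)x^2
image of x^3: -(27/2)x^3
image of x^4: (405/16)x^4
image of x^5: -(729/16)x^5
image of x^6: (5103/64)x^6
image of x^7: -(2187/16)x^7
image of x^8: (59049/256)x^8
each image's coordinates form column j of the matrix

the matrix is [[1, 0, 0, 0, 0, 0, 0, 0, 0]; [0, -3, 0, 0, 0, 0, 0, 0, 0]; [0, 0, 27/4, 0, 0, 0, 0, 0, 0]; [0, 0, 0, -27/2, 0, 0, 0, 0, 0]; [0, 0, 0, 0, 405/16, 0, 0, 0, 0]; [0, 0, 0, 0, 0, -729/16, 0, 0, 0]; [0, 0, 0, 0, 0, 0, 5103/64, 0, 0]; [0, 0, 0, 0, 0, 0, 0, -2187/16, 0]; [0, 0, 0, 0, 0, 0, 0, 0, 59049/256]] (rows listed top to bottom)
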